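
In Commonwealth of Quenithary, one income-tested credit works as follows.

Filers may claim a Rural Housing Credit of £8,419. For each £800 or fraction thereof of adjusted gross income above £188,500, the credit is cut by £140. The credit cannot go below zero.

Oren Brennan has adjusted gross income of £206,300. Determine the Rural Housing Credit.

Rural Housing Credit: income exceeds £188,500 by £17,800, which is 23 full-or-partial £800 increments; reduction = 23 × £140 = £3,220, leaving £5,199.

£5,199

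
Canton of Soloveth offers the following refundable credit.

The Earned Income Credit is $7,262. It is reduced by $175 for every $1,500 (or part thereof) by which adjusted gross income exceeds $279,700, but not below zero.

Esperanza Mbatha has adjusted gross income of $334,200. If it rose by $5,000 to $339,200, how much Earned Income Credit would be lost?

At $334,200 — income exceeds $279,700 by $54,500, which is 37 full-or-partial $1,500 increments; reduction = 37 × $175 = $6,475, leaving $787.
At $339,200 — income exceeds $279,700 by $59,500, which is 40 full-or-partial $1,500 increments; reduction = 40 × $175 = $7,000, leaving $262.
Lost: $787 − $262 = $525.

$525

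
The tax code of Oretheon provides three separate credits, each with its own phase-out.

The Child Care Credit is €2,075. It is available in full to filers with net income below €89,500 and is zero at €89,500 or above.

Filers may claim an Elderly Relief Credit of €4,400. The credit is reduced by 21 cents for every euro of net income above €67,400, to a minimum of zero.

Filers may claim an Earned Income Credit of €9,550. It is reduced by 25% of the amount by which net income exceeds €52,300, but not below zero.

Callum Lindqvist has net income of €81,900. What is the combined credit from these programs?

Child Care Credit: €81,900 is below the €89,500 cutoff, so the full €2,075 applies.
Elderly Relief Credit: 21% of the €14,500 excess over €67,400 is €3,045; credit = €4,400 − €3,045 = €1,355.
Earned Income Credit: 25% of the €29,600 excess over €52,300 is €7,400; credit = €9,550 − €7,400 = €2,150.
Total: €2,075 + €1,355 + €2,150 = €5,580.

€5,580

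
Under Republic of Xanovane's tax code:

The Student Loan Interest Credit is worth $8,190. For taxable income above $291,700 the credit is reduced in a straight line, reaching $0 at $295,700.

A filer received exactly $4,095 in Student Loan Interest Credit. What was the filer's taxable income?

$293,700

$4,095 is 4,095/8,190 of the full $8,190, so 4,095/8,190 of the $4,000 range has been used: income = $291,700 + $4,000 × 4,095/8,190 = $293,700.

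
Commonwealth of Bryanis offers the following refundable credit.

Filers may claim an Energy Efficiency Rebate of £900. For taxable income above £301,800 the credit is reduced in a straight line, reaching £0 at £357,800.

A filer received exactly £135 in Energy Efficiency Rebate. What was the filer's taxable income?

£349,400

£135 is 135/900 of the full £900, so 765/900 of the £56,000 range has been used: income = £301,800 + £56,000 × 765/900 = £349,400.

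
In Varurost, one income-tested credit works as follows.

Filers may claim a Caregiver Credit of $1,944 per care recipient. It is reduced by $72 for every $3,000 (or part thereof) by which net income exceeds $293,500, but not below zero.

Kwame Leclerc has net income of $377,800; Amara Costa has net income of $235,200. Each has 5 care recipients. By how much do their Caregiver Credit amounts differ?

$2,088

Kwame ($377,800): Caregiver Credit: base = 5 × $1,944 = $9,720. income exceeds $293,500 by $84,300, which is 29 full-or-partial $3,000 increments; reduction = 29 × $72 = $2,088, leaving $7,632.
Amara ($235,200): Caregiver Credit: base = 5 × $1,944 = $9,720. $235,200 is at or below the $293,500 threshold, so the full $9,720 applies.
Difference: |$7,632 − $9,720| = $2,088.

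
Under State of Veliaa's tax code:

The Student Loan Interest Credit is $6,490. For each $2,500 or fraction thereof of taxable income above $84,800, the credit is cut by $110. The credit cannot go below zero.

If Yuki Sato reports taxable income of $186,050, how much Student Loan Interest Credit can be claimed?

$1,980

Student Loan Interest Credit: income exceeds $84,800 by $101,250, which is 41 full-or-partial $2,500 increments; reduction = 41 × $110 = $4,510, leaving $1,980.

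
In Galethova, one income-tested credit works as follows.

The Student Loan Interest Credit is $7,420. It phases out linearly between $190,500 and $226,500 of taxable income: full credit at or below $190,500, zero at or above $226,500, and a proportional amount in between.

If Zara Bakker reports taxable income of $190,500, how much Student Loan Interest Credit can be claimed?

$7,420

Student Loan Interest Credit: $190,500 is at or below the $190,500 threshold, so the full $7,420 applies.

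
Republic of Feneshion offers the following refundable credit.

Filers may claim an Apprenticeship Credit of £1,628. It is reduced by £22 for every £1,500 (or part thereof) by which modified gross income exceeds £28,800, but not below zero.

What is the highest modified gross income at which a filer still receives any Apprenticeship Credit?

After 73 increments the reduction is 73 × £22 = £1,606, leaving £22; one more increment wipes it out. Increment 73 ends at excess 73 × £1,500 = £109,500, so the highest qualifying income is £28,800 + £109,500 = £138,300.

£138,300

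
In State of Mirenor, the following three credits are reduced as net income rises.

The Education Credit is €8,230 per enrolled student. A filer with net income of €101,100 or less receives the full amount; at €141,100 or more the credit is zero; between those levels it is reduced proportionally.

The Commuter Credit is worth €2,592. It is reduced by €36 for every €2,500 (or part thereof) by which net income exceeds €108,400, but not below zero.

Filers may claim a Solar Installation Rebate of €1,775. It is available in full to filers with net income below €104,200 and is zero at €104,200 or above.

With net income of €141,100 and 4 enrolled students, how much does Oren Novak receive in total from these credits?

Education Credit: base = 4 × €8,230 = €32,920. €141,100 is at or above €141,100, so the credit is €0.
Commuter Credit: income exceeds €108,400 by €32,700, which is 14 full-or-partial €2,500 increments; reduction = 14 × €36 = €504, leaving €2,088.
Solar Installation Rebate: €141,100 meets or exceeds the €104,200 cutoff, so the credit is €0.
Total: €0 + €2,088 + €0 = €2,088.

€2,088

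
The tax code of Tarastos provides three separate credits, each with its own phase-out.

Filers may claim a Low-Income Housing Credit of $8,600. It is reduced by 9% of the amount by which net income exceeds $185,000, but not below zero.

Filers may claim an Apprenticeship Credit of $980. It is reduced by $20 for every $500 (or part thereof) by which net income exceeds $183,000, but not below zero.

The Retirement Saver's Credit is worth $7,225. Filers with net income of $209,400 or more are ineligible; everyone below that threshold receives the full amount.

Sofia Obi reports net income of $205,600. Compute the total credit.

$14,031

Low-Income Housing Credit: 9% of the $20,600 excess over $185,000 is $1,854; credit = $8,600 − $1,854 = $6,746.
Apprenticeship Credit: income exceeds $183,000 by $22,600, which is 46 full-or-partial $500 increments; reduction = 46 × $20 = $920, leaving $60.
Retirement Saver's Credit: $205,600 is below the $209,400 cutoff, so the full $7,225 applies.
Total: $6,746 + $60 + $7,225 = $14,031.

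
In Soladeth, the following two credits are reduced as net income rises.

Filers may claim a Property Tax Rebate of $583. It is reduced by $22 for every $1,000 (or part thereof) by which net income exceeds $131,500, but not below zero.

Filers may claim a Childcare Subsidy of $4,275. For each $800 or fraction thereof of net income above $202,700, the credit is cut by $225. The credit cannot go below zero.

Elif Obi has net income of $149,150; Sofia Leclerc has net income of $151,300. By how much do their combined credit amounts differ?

$44

Elif ($149,150): Property Tax Rebate: income exceeds $131,500 by $17,650, which is 18 full-or-partial $1,000 increments; reduction = 18 × $22 = $396, leaving $187. Childcare Subsidy: $149,150 is at or below the $202,700 threshold, so the full $4,275 applies. total $187 + $4,275 = $4,462
Sofia ($151,300): Property Tax Rebate: income exceeds $131,500 by $19,800, which is 20 full-or-partial $1,000 increments; reduction = 20 × $22 = $440, leaving $143. Childcare Subsidy: $151,300 is at or below the $202,700 threshold, so the full $4,275 applies. total $143 + $4,275 = $4,418
Difference: |$4,462 − $4,418| = $44.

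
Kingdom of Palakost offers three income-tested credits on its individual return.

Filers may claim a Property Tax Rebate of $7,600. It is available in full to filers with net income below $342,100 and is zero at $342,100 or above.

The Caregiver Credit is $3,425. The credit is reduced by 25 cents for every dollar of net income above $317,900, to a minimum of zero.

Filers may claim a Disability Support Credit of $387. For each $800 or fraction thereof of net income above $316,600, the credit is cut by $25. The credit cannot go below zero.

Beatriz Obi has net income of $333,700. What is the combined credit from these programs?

Property Tax Rebate: $333,700 is below the $342,100 cutoff, so the full $7,600 applies.
Caregiver Credit: 25% of the $15,800 excess over $317,900 is $3,950 ≥ base, so the credit is $0.
Disability Support Credit: income exceeds $316,600 by $17,100 → 22 increments × $25 = $550 ≥ base, so the credit is $0.
Total: $7,600 + $0 + $0 = $7,600.

$7,600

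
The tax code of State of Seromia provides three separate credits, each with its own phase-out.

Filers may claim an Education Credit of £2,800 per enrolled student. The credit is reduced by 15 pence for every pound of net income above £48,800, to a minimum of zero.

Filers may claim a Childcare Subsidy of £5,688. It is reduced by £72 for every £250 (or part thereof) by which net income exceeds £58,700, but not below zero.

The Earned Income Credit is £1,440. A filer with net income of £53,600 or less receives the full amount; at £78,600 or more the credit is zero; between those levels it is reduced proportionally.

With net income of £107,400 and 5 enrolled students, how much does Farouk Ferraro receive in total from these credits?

Education Credit: base = 5 × £2,800 = £14,000. 15% of the £58,600 excess over £48,800 is £8,790; credit = £14,000 − £8,790 = £5,210.
Childcare Subsidy: income exceeds £58,700 by £48,700 → 195 increments × £72 = £14,040 ≥ base, so the credit is £0.
Earned Income Credit: £107,400 is at or above £78,600, so the credit is £0.
Total: £5,210 + £0 + £0 = £5,210.

£5,210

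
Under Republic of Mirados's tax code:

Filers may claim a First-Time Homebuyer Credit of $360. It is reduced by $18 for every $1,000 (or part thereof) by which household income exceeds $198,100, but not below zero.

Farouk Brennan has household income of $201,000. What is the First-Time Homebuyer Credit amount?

$306

First-Time Homebuyer Credit: income exceeds $198,100 by $2,900, which is 3 full-or-partial $1,000 increments; reduction = 3 × $18 = $54, leaving $306.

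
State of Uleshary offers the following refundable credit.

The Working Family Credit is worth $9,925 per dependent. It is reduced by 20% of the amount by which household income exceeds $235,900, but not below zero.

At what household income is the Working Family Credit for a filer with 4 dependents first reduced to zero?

Full credit = 4 × $9,925 = $39,700.
The credit falls by 20% of each dollar above $235,900, so it reaches zero when the excess is $39,700 / 20% = $198,500: income = $235,900 + $198,500 = $434,400.

$434,400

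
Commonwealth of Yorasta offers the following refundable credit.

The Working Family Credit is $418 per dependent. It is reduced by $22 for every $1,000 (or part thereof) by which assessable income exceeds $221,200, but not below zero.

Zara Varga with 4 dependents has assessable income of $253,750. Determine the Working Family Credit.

Working Family Credit: base = 4 × $418 = $1,672. income exceeds $221,200 by $32,550, which is 33 full-or-partial $1,000 increments; reduction = 33 × $22 = $726, leaving $946.

$946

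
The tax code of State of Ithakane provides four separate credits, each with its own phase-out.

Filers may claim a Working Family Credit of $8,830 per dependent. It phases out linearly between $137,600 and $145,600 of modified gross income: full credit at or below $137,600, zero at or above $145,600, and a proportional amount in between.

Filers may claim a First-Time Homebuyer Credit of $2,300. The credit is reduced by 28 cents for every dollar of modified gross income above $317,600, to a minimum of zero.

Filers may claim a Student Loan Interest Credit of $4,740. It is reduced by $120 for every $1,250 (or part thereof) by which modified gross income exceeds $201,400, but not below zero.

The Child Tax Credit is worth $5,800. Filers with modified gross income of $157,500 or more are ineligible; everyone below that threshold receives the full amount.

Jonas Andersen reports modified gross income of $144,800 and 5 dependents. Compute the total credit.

$17,255

Working Family Credit: base = 5 × $8,830 = $44,150. $144,800 is $7,200 into a $8,000 phase-out range, leaving 800/8,000 of the credit: $44,150 × 800/8,000 = $4,415.
First-Time Homebuyer Credit: $144,800 is at or below the $317,600 threshold, so the full $2,300 applies.
Student Loan Interest Credit: $144,800 is at or below the $201,400 threshold, so the full $4,740 applies.
Child Tax Credit: $144,800 is below the $157,500 cutoff, so the full $5,800 applies.
Total: $4,415 + $2,300 + $4,740 + $5,800 = $17,255.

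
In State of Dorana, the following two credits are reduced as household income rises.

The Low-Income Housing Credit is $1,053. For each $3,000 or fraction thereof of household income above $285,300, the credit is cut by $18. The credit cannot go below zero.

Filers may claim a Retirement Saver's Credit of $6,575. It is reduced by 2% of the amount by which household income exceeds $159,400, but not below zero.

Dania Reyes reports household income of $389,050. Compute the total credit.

$2,405

Low-Income Housing Credit: income exceeds $285,300 by $103,750, which is 35 full-or-partial $3,000 increments; reduction = 35 × $18 = $630, leaving $423.
Retirement Saver's Credit: 2% of the $229,650 excess over $159,400 is $4,593; credit = $6,575 − $4,593 = $1,982.
Total: $423 + $1,982 = $2,405.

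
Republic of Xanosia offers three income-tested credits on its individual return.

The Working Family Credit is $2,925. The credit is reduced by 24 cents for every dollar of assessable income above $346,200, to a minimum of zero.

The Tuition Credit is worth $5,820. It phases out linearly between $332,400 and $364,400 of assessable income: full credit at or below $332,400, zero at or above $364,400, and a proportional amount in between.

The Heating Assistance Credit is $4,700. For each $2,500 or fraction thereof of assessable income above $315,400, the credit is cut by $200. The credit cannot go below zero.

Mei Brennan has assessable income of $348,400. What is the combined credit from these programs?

Working Family Credit: 24% of the $2,200 excess over $346,200 is $528; credit = $2,925 − $528 = $2,397.
Tuition Credit: $348,400 is $16,000 into a $32,000 phase-out range, leaving 16,000/32,000 of the credit: $5,820 × 16,000/32,000 = $2,910.
Heating Assistance Credit: income exceeds $315,400 by $33,000, which is 14 full-or-partial $2,500 increments; reduction = 14 × $200 = $2,800, leaving $1,900.
Total: $2,397 + $2,910 + $1,900 = $7,207.

$7,207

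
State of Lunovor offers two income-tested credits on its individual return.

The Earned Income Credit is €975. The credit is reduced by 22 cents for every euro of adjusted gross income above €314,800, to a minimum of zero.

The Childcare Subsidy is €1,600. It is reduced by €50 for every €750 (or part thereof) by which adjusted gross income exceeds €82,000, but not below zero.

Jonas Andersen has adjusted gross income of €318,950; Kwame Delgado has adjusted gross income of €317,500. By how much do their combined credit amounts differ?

€319

Jonas (€318,950): Earned Income Credit: 22% of the €4,150 excess over €314,800 is €913; credit = €975 − €913 = €62. Childcare Subsidy: income exceeds €82,000 by €236,950 → 316 increments × €50 = €15,800 ≥ base, so the credit is €0. total €62 + €0 = €62
Kwame (€317,500): Earned Income Credit: 22% of the €2,700 excess over €314,800 is €594; credit = €975 − €594 = €381. Childcare Subsidy: income exceeds €82,000 by €235,500 → 314 increments × €50 = €15,700 ≥ base, so the credit is €0. total €381 + €0 = €381
Difference: |€62 − €381| = €319.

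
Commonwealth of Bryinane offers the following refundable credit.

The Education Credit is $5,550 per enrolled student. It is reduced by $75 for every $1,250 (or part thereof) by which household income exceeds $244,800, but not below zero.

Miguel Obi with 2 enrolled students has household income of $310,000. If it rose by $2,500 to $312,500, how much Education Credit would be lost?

$150

At $310,000 — base = 2 × $5,550 = $11,100. income exceeds $244,800 by $65,200, which is 53 full-or-partial $1,250 increments; reduction = 53 × $75 = $3,975, leaving $7,125.
At $312,500 — base = 2 × $5,550 = $11,100. income exceeds $244,800 by $67,700, which is 55 full-or-partial $1,250 increments; reduction = 55 × $75 = $4,125, leaving $6,975.
Lost: $7,125 − $6,975 = $150.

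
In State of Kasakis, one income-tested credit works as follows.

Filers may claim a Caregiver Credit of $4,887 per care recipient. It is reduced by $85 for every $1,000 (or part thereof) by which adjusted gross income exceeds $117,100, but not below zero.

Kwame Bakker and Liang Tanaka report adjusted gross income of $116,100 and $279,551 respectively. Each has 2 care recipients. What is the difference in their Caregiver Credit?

$9,774

Kwame ($116,100): Caregiver Credit: base = 2 × $4,887 = $9,774. $116,100 is at or below the $117,100 threshold, so the full $9,774 applies.
Liang ($279,551): Caregiver Credit: base = 2 × $4,887 = $9,774. income exceeds $117,100 by $162,451 → 163 increments × $85 = $13,855 ≥ base, so the credit is $0.
Difference: |$9,774 − $0| = $9,774.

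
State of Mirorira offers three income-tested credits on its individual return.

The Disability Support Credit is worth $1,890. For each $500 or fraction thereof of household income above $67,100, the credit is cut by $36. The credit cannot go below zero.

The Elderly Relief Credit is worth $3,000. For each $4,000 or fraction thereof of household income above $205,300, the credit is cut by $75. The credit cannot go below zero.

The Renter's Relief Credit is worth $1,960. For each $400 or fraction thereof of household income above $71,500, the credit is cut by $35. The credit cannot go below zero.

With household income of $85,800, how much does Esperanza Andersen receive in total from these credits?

Disability Support Credit: income exceeds $67,100 by $18,700, which is 38 full-or-partial $500 increments; reduction = 38 × $36 = $1,368, leaving $522.
Elderly Relief Credit: $85,800 is at or below the $205,300 threshold, so the full $3,000 applies.
Renter's Relief Credit: income exceeds $71,500 by $14,300, which is 36 full-or-partial $400 increments; reduction = 36 × $35 = $1,260, leaving $700.
Total: $522 + $3,000 + $700 = $4,222.

$4,222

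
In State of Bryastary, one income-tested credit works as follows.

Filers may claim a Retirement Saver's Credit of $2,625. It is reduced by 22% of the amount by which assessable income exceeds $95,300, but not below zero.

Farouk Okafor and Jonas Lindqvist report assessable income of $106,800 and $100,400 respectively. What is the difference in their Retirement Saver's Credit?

Farouk ($106,800): Retirement Saver's Credit: 22% of the $11,500 excess over $95,300 is $2,530; credit = $2,625 − $2,530 = $95.
Jonas ($100,400): Retirement Saver's Credit: 22% of the $5,100 excess over $95,300 is $1,122; credit = $2,625 − $1,122 = $1,503.
Difference: |$95 − $1,503| = $1,408.

$1,408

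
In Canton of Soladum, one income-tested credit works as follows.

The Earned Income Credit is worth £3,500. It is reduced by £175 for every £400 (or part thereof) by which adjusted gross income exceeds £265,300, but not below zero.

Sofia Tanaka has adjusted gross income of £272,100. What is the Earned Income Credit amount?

Earned Income Credit: income exceeds £265,300 by £6,800, which is 17 full-or-partial £400 increments; reduction = 17 × £175 = £2,975, leaving £525.

£525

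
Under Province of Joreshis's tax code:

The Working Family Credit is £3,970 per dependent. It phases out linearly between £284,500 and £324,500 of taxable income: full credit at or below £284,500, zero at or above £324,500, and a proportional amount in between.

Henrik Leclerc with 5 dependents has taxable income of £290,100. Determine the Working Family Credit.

£17,071

Working Family Credit: base = 5 × £3,970 = £19,850. £290,100 is £5,600 into a £40,000 phase-out range, leaving 34,400/40,000 of the credit: £19,850 × 34,400/40,000 = £17,071.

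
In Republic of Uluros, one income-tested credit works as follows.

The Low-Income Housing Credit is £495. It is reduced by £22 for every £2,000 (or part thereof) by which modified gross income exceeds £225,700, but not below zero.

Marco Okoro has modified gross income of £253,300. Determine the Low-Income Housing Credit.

£187

Low-Income Housing Credit: income exceeds £225,700 by £27,600, which is 14 full-or-partial £2,000 increments; reduction = 14 × £22 = £308, leaving £187.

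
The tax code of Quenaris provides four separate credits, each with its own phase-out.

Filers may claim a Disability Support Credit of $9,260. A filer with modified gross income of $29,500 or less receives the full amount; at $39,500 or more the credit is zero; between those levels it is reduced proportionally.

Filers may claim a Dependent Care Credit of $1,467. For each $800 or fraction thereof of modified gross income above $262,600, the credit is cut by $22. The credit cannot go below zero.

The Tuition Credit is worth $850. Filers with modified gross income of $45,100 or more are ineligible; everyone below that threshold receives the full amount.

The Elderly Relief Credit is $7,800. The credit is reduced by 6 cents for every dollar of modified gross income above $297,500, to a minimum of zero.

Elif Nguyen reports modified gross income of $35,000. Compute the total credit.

$14,284

Disability Support Credit: $35,000 is $5,500 into a $10,000 phase-out range, leaving 4,500/10,000 of the credit: $9,260 × 4,500/10,000 = $4,167.
Dependent Care Credit: $35,000 is at or below the $262,600 threshold, so the full $1,467 applies.
Tuition Credit: $35,000 is below the $45,100 cutoff, so the full $850 applies.
Elderly Relief Credit: $35,000 is at or below the $297,500 threshold, so the full $7,800 applies.
Total: $4,167 + $1,467 + $850 + $7,800 = $14,284.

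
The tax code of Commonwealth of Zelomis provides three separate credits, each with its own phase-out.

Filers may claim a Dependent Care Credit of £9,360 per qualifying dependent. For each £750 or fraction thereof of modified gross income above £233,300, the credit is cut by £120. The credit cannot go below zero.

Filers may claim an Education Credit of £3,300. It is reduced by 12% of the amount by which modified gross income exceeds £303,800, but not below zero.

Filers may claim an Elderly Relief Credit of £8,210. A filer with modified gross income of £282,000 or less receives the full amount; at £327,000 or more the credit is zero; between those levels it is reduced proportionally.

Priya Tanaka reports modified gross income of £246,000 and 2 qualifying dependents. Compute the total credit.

£28,190

Dependent Care Credit: base = 2 × £9,360 = £18,720. income exceeds £233,300 by £12,700, which is 17 full-or-partial £750 increments; reduction = 17 × £120 = £2,040, leaving £16,680.
Education Credit: £246,000 is at or below the £303,800 threshold, so the full £3,300 applies.
Elderly Relief Credit: £246,000 is at or below the £282,000 threshold, so the full £8,210 applies.
Total: £16,680 + £3,300 + £8,210 = £28,190.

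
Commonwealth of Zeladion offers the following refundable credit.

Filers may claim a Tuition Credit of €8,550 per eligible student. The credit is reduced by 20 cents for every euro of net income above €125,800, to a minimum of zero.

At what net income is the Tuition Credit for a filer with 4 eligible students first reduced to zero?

€296,800

Full credit = 4 × €8,550 = €34,200.
The credit falls by 20% of each euro above €125,800, so it reaches zero when the excess is €34,200 / 20% = €171,000: income = €125,800 + €171,000 = €296,800.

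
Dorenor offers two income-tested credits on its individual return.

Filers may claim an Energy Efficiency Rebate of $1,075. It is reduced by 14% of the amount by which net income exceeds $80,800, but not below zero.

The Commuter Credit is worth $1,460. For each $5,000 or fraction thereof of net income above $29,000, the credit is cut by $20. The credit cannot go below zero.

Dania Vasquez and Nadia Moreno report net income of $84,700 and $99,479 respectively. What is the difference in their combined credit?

$589

Dania ($84,700): Energy Efficiency Rebate: 14% of the $3,900 excess over $80,800 is $546; credit = $1,075 − $546 = $529. Commuter Credit: income exceeds $29,000 by $55,700, which is 12 full-or-partial $5,000 increments; reduction = 12 × $20 = $240, leaving $1,220. total $529 + $1,220 = $1,749
Nadia ($99,479): Energy Efficiency Rebate: 14% of the $18,679 excess over $80,800 is $2,615.06 ≥ base, so the credit is $0. Commuter Credit: income exceeds $29,000 by $70,479, which is 15 full-or-partial $5,000 increments; reduction = 15 × $20 = $300, leaving $1,160. total $0 + $1,160 = $1,160
Difference: |$1,749 − $1,160| = $589.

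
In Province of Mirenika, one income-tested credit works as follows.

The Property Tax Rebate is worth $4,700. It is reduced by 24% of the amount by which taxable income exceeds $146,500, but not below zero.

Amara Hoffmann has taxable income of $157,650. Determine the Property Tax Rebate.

Property Tax Rebate: 24% of the $11,150 excess over $146,500 is $2,676; credit = $4,700 − $2,676 = $2,024.

$2,024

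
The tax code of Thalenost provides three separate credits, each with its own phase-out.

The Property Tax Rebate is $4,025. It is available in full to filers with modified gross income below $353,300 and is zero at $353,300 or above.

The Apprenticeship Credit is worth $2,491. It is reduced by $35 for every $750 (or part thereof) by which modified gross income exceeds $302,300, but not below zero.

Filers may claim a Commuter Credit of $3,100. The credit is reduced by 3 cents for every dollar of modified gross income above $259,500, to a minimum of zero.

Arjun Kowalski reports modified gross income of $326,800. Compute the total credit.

$6,442

Property Tax Rebate: $326,800 is below the $353,300 cutoff, so the full $4,025 applies.
Apprenticeship Credit: income exceeds $302,300 by $24,500, which is 33 full-or-partial $750 increments; reduction = 33 × $35 = $1,155, leaving $1,336.
Commuter Credit: 3% of the $67,300 excess over $259,500 is $2,019; credit = $3,100 − $2,019 = $1,081.
Total: $4,025 + $1,336 + $1,081 = $6,442.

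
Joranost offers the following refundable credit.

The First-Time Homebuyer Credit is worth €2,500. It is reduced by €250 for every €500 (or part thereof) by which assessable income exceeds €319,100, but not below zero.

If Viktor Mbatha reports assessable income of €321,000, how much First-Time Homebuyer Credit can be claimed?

First-Time Homebuyer Credit: income exceeds €319,100 by €1,900, which is 4 full-or-partial €500 increments; reduction = 4 × €250 = €1,000, leaving €1,500.

€1,500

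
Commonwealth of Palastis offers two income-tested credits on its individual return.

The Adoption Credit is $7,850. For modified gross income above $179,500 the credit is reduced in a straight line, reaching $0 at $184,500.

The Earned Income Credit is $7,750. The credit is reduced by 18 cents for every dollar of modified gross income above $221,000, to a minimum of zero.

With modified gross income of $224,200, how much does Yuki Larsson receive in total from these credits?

$7,174

Adoption Credit: $224,200 is at or above $184,500, so the credit is $0.
Earned Income Credit: 18% of the $3,200 excess over $221,000 is $576; credit = $7,750 − $576 = $7,174.
Total: $0 + $7,174 = $7,174.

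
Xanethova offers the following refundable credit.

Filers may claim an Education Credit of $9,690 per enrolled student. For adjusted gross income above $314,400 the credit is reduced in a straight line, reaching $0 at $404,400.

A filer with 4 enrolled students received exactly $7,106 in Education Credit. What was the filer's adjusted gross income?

Full credit = 4 × $9,690 = $38,760.
$7,106 is 7,106/38,760 of the full $38,760, so 31,654/38,760 of the $90,000 range has been used: income = $314,400 + $90,000 × 31,654/38,760 = $387,900.

$387,900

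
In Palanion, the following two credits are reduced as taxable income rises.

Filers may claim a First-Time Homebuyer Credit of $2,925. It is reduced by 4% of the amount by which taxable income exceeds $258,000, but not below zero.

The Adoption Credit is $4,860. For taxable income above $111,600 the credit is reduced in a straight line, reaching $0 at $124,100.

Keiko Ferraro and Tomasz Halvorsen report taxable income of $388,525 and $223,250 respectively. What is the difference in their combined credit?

Keiko ($388,525): First-Time Homebuyer Credit: 4% of the $130,525 excess over $258,000 is $5,221 ≥ base, so the credit is $0. Adoption Credit: $388,525 is at or above $124,100, so the credit is $0. total $0 + $0 = $0
Tomasz ($223,250): First-Time Homebuyer Credit: $223,250 is at or below the $258,000 threshold, so the full $2,925 applies. Adoption Credit: $223,250 is at or above $124,100, so the credit is $0. total $2,925 + $0 = $2,925
Difference: |$0 − $2,925| = $2,925.

$2,925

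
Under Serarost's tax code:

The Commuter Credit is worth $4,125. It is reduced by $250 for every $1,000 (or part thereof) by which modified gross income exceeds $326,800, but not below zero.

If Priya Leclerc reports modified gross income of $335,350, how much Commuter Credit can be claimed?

$1,875

Commuter Credit: income exceeds $326,800 by $8,550, which is 9 full-or-partial $1,000 increments; reduction = 9 × $250 = $2,250, leaving $1,875.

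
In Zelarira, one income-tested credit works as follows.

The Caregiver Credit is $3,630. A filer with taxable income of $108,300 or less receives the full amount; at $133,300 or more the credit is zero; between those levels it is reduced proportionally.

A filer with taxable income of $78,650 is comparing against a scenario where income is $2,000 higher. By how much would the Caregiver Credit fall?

$0

At $78,650 — $78,650 is at or below the $108,300 threshold, so the full $3,630 applies.
At $80,650 — $80,650 is at or below the $108,300 threshold, so the full $3,630 applies.
Lost: $3,630 − $3,630 = $0.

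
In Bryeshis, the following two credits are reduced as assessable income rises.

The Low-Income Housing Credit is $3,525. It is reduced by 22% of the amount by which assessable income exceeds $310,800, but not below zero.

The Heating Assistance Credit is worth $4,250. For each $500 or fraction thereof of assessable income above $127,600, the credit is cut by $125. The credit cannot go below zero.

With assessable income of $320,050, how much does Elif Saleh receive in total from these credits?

Low-Income Housing Credit: 22% of the $9,250 excess over $310,800 is $2,035; credit = $3,525 − $2,035 = $1,490.
Heating Assistance Credit: income exceeds $127,600 by $192,450 → 385 increments × $125 = $48,125 ≥ base, so the credit is $0.
Total: $1,490 + $0 = $1,490.

$1,490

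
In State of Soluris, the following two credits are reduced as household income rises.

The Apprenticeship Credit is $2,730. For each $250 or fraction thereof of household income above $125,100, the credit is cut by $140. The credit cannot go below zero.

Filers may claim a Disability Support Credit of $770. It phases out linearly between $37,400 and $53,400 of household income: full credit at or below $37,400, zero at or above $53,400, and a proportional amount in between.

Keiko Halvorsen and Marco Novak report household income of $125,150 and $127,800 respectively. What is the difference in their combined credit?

Keiko ($125,150): Apprenticeship Credit: income exceeds $125,100 by $50, which is 1 full-or-partial $250 increment; reduction = 1 × $140 = $140, leaving $2,590. Disability Support Credit: $125,150 is at or above $53,400, so the credit is $0. total $2,590 + $0 = $2,590
Marco ($127,800): Apprenticeship Credit: income exceeds $125,100 by $2,700, which is 11 full-or-partial $250 increments; reduction = 11 × $140 = $1,540, leaving $1,190. Disability Support Credit: $127,800 is at or above $53,400, so the credit is $0. total $1,190 + $0 = $1,190
Difference: |$2,590 − $1,190| = $1,400.

$1,400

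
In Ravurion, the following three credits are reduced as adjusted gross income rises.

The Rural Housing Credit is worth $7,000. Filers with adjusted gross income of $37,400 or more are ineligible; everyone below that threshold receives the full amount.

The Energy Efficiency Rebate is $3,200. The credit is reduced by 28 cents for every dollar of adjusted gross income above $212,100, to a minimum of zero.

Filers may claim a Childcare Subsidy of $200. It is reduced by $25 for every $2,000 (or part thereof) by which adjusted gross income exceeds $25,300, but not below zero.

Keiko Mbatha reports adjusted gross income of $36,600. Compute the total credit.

Rural Housing Credit: $36,600 is below the $37,400 cutoff, so the full $7,000 applies.
Energy Efficiency Rebate: $36,600 is at or below the $212,100 threshold, so the full $3,200 applies.
Childcare Subsidy: income exceeds $25,300 by $11,300, which is 6 full-or-partial $2,000 increments; reduction = 6 × $25 = $150, leaving $50.
Total: $7,000 + $3,200 + $50 = $10,250.

$10,250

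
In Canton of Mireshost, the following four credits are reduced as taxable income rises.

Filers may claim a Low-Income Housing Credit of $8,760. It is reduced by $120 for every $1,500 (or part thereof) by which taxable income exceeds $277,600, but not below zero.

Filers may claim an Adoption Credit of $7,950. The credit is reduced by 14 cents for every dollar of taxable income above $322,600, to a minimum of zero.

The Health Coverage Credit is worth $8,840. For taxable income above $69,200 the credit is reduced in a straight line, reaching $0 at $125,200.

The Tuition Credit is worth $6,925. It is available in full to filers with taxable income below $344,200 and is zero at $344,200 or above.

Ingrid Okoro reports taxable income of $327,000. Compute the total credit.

$19,059

Low-Income Housing Credit: income exceeds $277,600 by $49,400, which is 33 full-or-partial $1,500 increments; reduction = 33 × $120 = $3,960, leaving $4,800.
Adoption Credit: 14% of the $4,400 excess over $322,600 is $616; credit = $7,950 − $616 = $7,334.
Health Coverage Credit: $327,000 is at or above $125,200, so the credit is $0.
Tuition Credit: $327,000 is below the $344,200 cutoff, so the full $6,925 applies.
Total: $4,800 + $7,334 + $0 + $6,925 = $19,059.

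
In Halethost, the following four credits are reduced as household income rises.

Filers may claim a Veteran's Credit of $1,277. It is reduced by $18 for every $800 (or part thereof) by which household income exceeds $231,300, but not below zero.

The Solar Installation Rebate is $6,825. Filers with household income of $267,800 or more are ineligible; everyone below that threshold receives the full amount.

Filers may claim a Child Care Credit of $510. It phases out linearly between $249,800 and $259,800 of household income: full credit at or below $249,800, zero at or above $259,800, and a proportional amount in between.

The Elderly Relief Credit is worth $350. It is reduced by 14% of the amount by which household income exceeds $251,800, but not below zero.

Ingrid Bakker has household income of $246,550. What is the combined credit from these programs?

Veteran's Credit: income exceeds $231,300 by $15,250, which is 20 full-or-partial $800 increments; reduction = 20 × $18 = $360, leaving $917.
Solar Installation Rebate: $246,550 is below the $267,800 cutoff, so the full $6,825 applies.
Child Care Credit: $246,550 is at or below the $249,800 threshold, so the full $510 applies.
Elderly Relief Credit: $246,550 is at or below the $251,800 threshold, so the full $350 applies.
Total: $917 + $6,825 + $510 + $350 = $8,602.

$8,602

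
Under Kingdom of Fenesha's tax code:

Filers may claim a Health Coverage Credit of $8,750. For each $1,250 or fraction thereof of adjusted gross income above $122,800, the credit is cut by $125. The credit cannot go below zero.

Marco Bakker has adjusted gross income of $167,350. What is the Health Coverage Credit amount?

Health Coverage Credit: income exceeds $122,800 by $44,550, which is 36 full-or-partial $1,250 increments; reduction = 36 × $125 = $4,500, leaving $4,250.

$4,250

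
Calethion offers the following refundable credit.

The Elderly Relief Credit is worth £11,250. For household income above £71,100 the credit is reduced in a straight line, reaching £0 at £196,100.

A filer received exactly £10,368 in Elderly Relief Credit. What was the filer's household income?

£10,368 is 10,368/11,250 of the full £11,250, so 882/11,250 of the £125,000 range has been used: income = £71,100 + £125,000 × 882/11,250 = £80,900.

£80,900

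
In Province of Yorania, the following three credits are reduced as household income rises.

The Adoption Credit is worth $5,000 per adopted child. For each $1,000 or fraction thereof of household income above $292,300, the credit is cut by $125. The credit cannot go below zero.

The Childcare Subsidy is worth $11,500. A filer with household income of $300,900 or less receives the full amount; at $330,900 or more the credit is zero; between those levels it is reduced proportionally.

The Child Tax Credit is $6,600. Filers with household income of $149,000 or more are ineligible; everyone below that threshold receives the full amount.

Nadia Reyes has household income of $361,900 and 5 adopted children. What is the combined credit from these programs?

Adoption Credit: base = 5 × $5,000 = $25,000. income exceeds $292,300 by $69,600, which is 70 full-or-partial $1,000 increments; reduction = 70 × $125 = $8,750, leaving $16,250.
Childcare Subsidy: $361,900 is at or above $330,900, so the credit is $0.
Child Tax Credit: $361,900 meets or exceeds the $149,000 cutoff, so the credit is $0.
Total: $16,250 + $0 + $0 = $16,250.

$16,250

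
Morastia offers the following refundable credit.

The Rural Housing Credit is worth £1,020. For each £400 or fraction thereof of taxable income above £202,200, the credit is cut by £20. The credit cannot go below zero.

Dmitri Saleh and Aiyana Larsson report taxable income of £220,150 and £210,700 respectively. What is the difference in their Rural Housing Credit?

Dmitri (£220,150): Rural Housing Credit: income exceeds £202,200 by £17,950, which is 45 full-or-partial £400 increments; reduction = 45 × £20 = £900, leaving £120.
Aiyana (£210,700): Rural Housing Credit: income exceeds £202,200 by £8,500, which is 22 full-or-partial £400 increments; reduction = 22 × £20 = £440, leaving £580.
Difference: |£120 − £580| = £460.

£460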